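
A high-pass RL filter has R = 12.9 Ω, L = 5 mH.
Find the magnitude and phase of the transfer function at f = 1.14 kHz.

Step 1 — Angular frequency: ω = 2π·1140 = 7163 rad/s.
Step 2 — Transfer function: H(jω) = jωL/(R + jωL).
Step 3 — Numerator jωL = j·35.81; denominator R + jωL = 12.9 + j35.81.
Step 4 — H = 0.8852 + j0.3188.
Step 5 — Magnitude: |H| = 0.9408 (-0.5 dB); phase: φ = 19.8°.

|H| = 0.9408 (-0.5 dB), φ = 19.8°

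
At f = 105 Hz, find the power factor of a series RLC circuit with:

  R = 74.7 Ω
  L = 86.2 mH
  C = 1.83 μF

Step 1 — Angular frequency: ω = 2π·f = 2π·105 = 659.7 rad/s.
Step 2 — Component impedances:
  R: Z = R = 74.7 Ω
  L: Z = jωL = j·659.7·0.0862 = 0 + j56.87 Ω
  C: Z = 1/(jωC) = -j/(ω·C) = 0 - j828.3 Ω
Step 3 — Series combination: Z_total = R + L + C = 74.7 - j771.4 Ω = 775∠-84.5° Ω.
Step 4 — Power factor: PF = cos(φ) = Re(Z)/|Z| = 74.7/775.02 = 0.09638.
Step 5 — Type: Im(Z) = -771.4 ⇒ leading (phase φ = -84.5°).

PF = 0.09638 (leading, φ = -84.5°)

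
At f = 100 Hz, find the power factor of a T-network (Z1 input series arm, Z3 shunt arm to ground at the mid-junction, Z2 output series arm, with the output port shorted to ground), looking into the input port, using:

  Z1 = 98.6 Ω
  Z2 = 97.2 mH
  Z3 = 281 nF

Step 1 — Angular frequency: ω = 2π·f = 2π·100 = 628.3 rad/s.
Step 2 — Component impedances:
  Z1: Z = R = 98.6 Ω
  Z2: Z = jωL = j·628.3·0.0972 = 0 + j61.07 Ω
  Z3: Z = 1/(jωC) = -j/(ω·C) = 0 - j5664 Ω
Step 3 — With the output port shorted to ground, the output series arm Z2 runs from the junction to ground; the shunt arm Z3 also runs from the junction to ground. They appear in parallel: Z3 || Z2 = 0 + j61.74 Ω.
Step 4 — Series with input arm Z1: Z_in = Z1 + (Z3 || Z2) = 98.6 + j61.74 Ω = 116.3∠32.1° Ω.
Step 5 — Power factor: PF = cos(φ) = Re(Z)/|Z| = 98.6/116.33 = 0.8476.
Step 6 — Type: Im(Z) = 61.74 ⇒ lagging (phase φ = 32.1°).

PF = 0.8476 (lagging, φ = 32.1°)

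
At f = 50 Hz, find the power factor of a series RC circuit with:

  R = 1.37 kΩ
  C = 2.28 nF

Step 1 — Angular frequency: ω = 2π·f = 2π·50 = 314.2 rad/s.
Step 2 — Component impedances:
  R: Z = R = 1370 Ω
  C: Z = 1/(jωC) = -j/(ω·C) = 0 - j1.396e+06 Ω
Step 3 — Series combination: Z_total = R + C = 1370 - j1.396e+06 Ω = 1.396e+06∠-89.9° Ω.
Step 4 — Power factor: PF = cos(φ) = Re(Z)/|Z| = 1370/1.3961e+06 = 0.0009813.
Step 5 — Type: Im(Z) = -1.396e+06 ⇒ leading (phase φ = -89.9°).

PF = 0.0009813 (leading, φ = -89.9°)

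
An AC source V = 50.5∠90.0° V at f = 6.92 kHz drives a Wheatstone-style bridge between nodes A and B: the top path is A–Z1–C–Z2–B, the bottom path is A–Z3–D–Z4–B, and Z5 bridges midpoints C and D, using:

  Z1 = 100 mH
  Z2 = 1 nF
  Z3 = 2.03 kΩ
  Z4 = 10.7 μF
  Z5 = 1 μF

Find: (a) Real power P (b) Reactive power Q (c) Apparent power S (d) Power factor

Step 1 — Angular frequency: ω = 2π·f = 2π·6920 = 4.348e+04 rad/s.
Step 2 — Component impedances:
  Z1: Z = jωL = j·4.348e+04·0.1 = 0 + j4348 Ω
  Z2: Z = 1/(jωC) = -j/(ω·C) = 0 - j2.3e+04 Ω
  Z3: Z = R = 2030 Ω
  Z4: Z = 1/(jωC) = -j/(ω·C) = 0 - j2.149 Ω
  Z5: Z = 1/(jωC) = -j/(ω·C) = 0 - j23 Ω
Step 3 — Bridge requires nodal analysis (the Z5 bridge couples midpoints C and D, so the two paths cannot be reduced to a simple series/parallel combination). Setting node B to ground and injecting 1 A at node A, the 3-node admittance system at A, C, D solves to V_A = Z_AB = 1664 + j778.7 Ω = 1837∠25.1° Ω.
Step 4 — Source phasor: V = 50.5∠90.0° V = 0 + j50.5 V.
Step 5 — Current: I = V / Z = 0.01166 + j0.0249 A = 0.02749∠64.9° A.
Step 6 — Complex power: S = V·I* = 1.258 + j0.5886 VA.
Step 7 — Real power: P = Re(S) = 1.258 W.
Step 8 — Reactive power: Q = Im(S) = 0.5886 VAR.
Step 9 — Apparent power: |S| = 1.388 VA.
Step 10 — Power factor: PF = P/|S| = 0.9057 (lagging).

(a) P = 1.258 W  (b) Q = 0.5886 VAR  (c) S = 1.388 VA  (d) PF = 0.9057 (lagging)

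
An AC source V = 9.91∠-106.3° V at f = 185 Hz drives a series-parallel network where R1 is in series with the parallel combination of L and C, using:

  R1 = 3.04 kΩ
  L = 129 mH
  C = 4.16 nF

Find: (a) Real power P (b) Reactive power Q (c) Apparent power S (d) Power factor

Step 1 — Angular frequency: ω = 2π·f = 2π·185 = 1162 rad/s.
Step 2 — Component impedances:
  R1: Z = R = 3040 Ω
  L: Z = jωL = j·1162·0.129 = 0 + j149.9 Ω
  C: Z = 1/(jωC) = -j/(ω·C) = 0 - j2.068e+05 Ω
Step 3 — Parallel branch: L || C = 1/(1/L + 1/C) = 0 + j150.1 Ω.
Step 4 — Series with R1: Z_total = R1 + (L || C) = 3040 + j150.1 Ω = 3044∠2.8° Ω.
Step 5 — Source phasor: V = 9.91∠-106.3° V = -2.781 - j9.512 V.
Step 6 — Current: I = V / Z = -0.001067 - j0.003076 A = 0.003256∠-109.1° A.
Step 7 — Complex power: S = V·I* = 0.03223 + j0.001591 VA.
Step 8 — Real power: P = Re(S) = 0.03223 W.
Step 9 — Reactive power: Q = Im(S) = 0.001591 VAR.
Step 10 — Apparent power: |S| = 0.03227 VA.
Step 11 — Power factor: PF = P/|S| = 0.9988 (lagging).

(a) P = 0.03223 W  (b) Q = 0.001591 VAR  (c) S = 0.03227 VA  (d) PF = 0.9988 (lagging)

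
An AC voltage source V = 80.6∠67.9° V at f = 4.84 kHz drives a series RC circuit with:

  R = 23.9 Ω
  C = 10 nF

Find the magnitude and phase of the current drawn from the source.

Step 1 — Angular frequency: ω = 2π·f = 2π·4840 = 3.041e+04 rad/s.
Step 2 — Component impedances:
  R: Z = R = 23.9 Ω
  C: Z = 1/(jωC) = -j/(ω·C) = 0 - j3288 Ω
Step 3 — Series combination: Z_total = R + C = 23.9 - j3288 Ω = 3288∠-89.6° Ω.
Step 4 — Source phasor: V = 80.6∠67.9° V = 30.32 + j74.68 V.
Step 5 — Ohm's law: I = V / Z_total = (30.32 + j74.68) / (23.9 - j3288) = -0.02264 + j0.009386 A.
Step 6 — Convert to polar: |I| = 0.02451 A, ∠I = 157.5°.

I = 0.02451∠157.5° A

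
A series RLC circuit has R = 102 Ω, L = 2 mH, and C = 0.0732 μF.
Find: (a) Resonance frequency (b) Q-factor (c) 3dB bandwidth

Step 1 — Resonance condition Im(Z)=0 gives ω₀ = 1/√(LC).
Step 2 — ω₀ = 1/√(0.002·7.32e-08) = 8.265e+04 rad/s.
Step 3 — f₀ = ω₀/(2π) = 1.315e+04 Hz.
Step 4 — Series Q: Q = ω₀L/R = 8.265e+04·0.002/102 = 1.621.
Step 5 — 3dB bandwidth: Δω = ω₀/Q = 5.1e+04 rad/s; BW = Δω/(2π) = 8117 Hz.

(a) f₀ = 1.315e+04 Hz  (b) Q = 1.621  (c) BW = 8117 Hz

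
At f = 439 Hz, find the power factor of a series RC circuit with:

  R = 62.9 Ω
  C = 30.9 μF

Step 1 — Angular frequency: ω = 2π·f = 2π·439 = 2758 rad/s.
Step 2 — Component impedances:
  R: Z = R = 62.9 Ω
  C: Z = 1/(jωC) = -j/(ω·C) = 0 - j11.73 Ω
Step 3 — Series combination: Z_total = R + C = 62.9 - j11.73 Ω = 63.98∠-10.6° Ω.
Step 4 — Power factor: PF = cos(φ) = Re(Z)/|Z| = 62.9/63.985 = 0.983.
Step 5 — Type: Im(Z) = -11.73 ⇒ leading (phase φ = -10.6°).

PF = 0.983 (leading, φ = -10.6°)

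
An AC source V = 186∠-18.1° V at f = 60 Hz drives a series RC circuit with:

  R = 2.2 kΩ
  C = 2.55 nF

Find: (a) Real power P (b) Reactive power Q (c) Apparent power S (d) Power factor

Step 1 — Angular frequency: ω = 2π·f = 2π·60 = 377 rad/s.
Step 2 — Component impedances:
  R: Z = R = 2200 Ω
  C: Z = 1/(jωC) = -j/(ω·C) = 0 - j1.04e+06 Ω
Step 3 — Series combination: Z_total = R + C = 2200 - j1.04e+06 Ω = 1.04e+06∠-89.9° Ω.
Step 4 — Source phasor: V = 186∠-18.1° V = 176.8 - j57.79 V.
Step 5 — Current: I = V / Z = 5.591e-05 + j0.0001698 A = 0.0001788∠71.8° A.
Step 6 — Complex power: S = V·I* = 7.034e-05 - j0.03326 VA.
Step 7 — Real power: P = Re(S) = 7.034e-05 W.
Step 8 — Reactive power: Q = Im(S) = -0.03326 VAR.
Step 9 — Apparent power: |S| = 0.03326 VA.
Step 10 — Power factor: PF = P/|S| = 0.002115 (leading).

(a) P = 7.034e-05 W  (b) Q = -0.03326 VAR  (c) S = 0.03326 VA  (d) PF = 0.002115 (leading)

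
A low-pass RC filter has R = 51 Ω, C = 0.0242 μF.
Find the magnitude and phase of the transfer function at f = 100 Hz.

Step 1 — Angular frequency: ω = 2π·100 = 628.3 rad/s.
Step 2 — Transfer function: H(jω) = 1/(1 + jωRC).
Step 3 — Denominator: 1 + jωRC = 1 + j·628.3·51·2.42e-08 = 1 + j0.0007755.
Step 4 — H = 1 - j0.0007755.
Step 5 — Magnitude: |H| = 1 (-0.0 dB); phase: φ = -0.0°.

|H| = 1 (-0.0 dB), φ = -0.0°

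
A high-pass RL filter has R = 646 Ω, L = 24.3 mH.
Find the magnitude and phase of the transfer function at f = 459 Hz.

Step 1 — Angular frequency: ω = 2π·459 = 2884 rad/s.
Step 2 — Transfer function: H(jω) = jωL/(R + jωL).
Step 3 — Numerator jωL = j·70.08; denominator R + jωL = 646 + j70.08.
Step 4 — H = 0.01163 + j0.1072.
Step 5 — Magnitude: |H| = 0.1079 (-19.3 dB); phase: φ = 83.8°.

|H| = 0.1079 (-19.3 dB), φ = 83.8°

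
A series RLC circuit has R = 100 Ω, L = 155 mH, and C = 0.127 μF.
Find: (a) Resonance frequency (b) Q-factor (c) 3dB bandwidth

Step 1 — Resonance: ω₀ = 1/√(LC) = 1/√(0.155·1.27e-07) = 7127 rad/s.
Step 2 — f₀ = ω₀/(2π) = 1134 Hz.
Step 3 — Series Q: Q = ω₀L/R = 7127·0.155/100 = 11.05.
Step 4 — Bandwidth: Δω = ω₀/Q = 645.2 rad/s; BW = Δω/(2π) = 102.7 Hz.

(a) f₀ = 1134 Hz  (b) Q = 11.05  (c) BW = 102.7 Hz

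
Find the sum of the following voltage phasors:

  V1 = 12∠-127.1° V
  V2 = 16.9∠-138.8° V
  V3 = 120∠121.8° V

Step 1 — Convert each phasor to rectangular form:
  V1 = 12·(cos(-127.1°) + j·sin(-127.1°)) = -7.238 - j9.571 V
  V2 = 16.9·(cos(-138.8°) + j·sin(-138.8°)) = -12.72 - j11.13 V
  V3 = 120·(cos(121.8°) + j·sin(121.8°)) = -63.23 + j102 V
Step 2 — Sum components: V_total = -83.19 + j81.28 V.
Step 3 — Convert to polar: |V_total| = 116.3 V, ∠V_total = 135.7°.

V_total = 116.3∠135.7° V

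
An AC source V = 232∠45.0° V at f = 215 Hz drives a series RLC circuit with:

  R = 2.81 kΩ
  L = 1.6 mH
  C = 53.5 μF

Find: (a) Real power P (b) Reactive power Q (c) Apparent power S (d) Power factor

Step 1 — Angular frequency: ω = 2π·f = 2π·215 = 1351 rad/s.
Step 2 — Component impedances:
  R: Z = R = 2810 Ω
  L: Z = jωL = j·1351·0.0016 = 0 + j2.161 Ω
  C: Z = 1/(jωC) = -j/(ω·C) = 0 - j13.84 Ω
Step 3 — Series combination: Z_total = R + L + C = 2810 - j11.68 Ω = 2810∠-0.2° Ω.
Step 4 — Source phasor: V = 232∠45.0° V = 164 + j164 V.
Step 5 — Current: I = V / Z = 0.05814 + j0.05862 A = 0.08256∠45.2° A.
Step 6 — Complex power: S = V·I* = 19.15 - j0.07958 VA.
Step 7 — Real power: P = Re(S) = 19.15 W.
Step 8 — Reactive power: Q = Im(S) = -0.07958 VAR.
Step 9 — Apparent power: |S| = 19.15 VA.
Step 10 — Power factor: PF = P/|S| = 1 (leading).

(a) P = 19.15 W  (b) Q = -0.07958 VAR  (c) S = 19.15 VA  (d) PF = 1 (leading)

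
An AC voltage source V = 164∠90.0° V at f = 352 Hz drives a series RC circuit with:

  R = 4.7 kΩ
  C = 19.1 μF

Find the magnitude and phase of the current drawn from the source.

Step 1 — Angular frequency: ω = 2π·f = 2π·352 = 2212 rad/s.
Step 2 — Component impedances:
  R: Z = R = 4700 Ω
  C: Z = 1/(jωC) = -j/(ω·C) = 0 - j23.67 Ω
Step 3 — Series combination: Z_total = R + C = 4700 - j23.67 Ω = 4700∠-0.3° Ω.
Step 4 — Source phasor: V = 164∠90.0° V = 0 + j164 V.
Step 5 — Ohm's law: I = V / Z_total = (0 + j164) / (4700 - j23.67) = -0.0001757 + j0.03489 A.
Step 6 — Convert to polar: |I| = 0.03489 A, ∠I = 90.3°.

I = 0.03489∠90.3° A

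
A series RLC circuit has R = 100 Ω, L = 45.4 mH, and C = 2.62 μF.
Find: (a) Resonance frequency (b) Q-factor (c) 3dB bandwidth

Step 1 — Resonance: ω₀ = 1/√(LC) = 1/√(0.0454·2.62e-06) = 2899 rad/s.
Step 2 — f₀ = ω₀/(2π) = 461.5 Hz.
Step 3 — Series Q: Q = ω₀L/R = 2899·0.0454/100 = 1.316.
Step 4 — Bandwidth: Δω = ω₀/Q = 2203 rad/s; BW = Δω/(2π) = 350.6 Hz.

(a) f₀ = 461.5 Hz  (b) Q = 1.316  (c) BW = 350.6 Hz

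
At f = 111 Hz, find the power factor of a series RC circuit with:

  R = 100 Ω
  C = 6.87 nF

Step 1 — Angular frequency: ω = 2π·f = 2π·111 = 697.4 rad/s.
Step 2 — Component impedances:
  R: Z = R = 100 Ω
  C: Z = 1/(jωC) = -j/(ω·C) = 0 - j2.087e+05 Ω
Step 3 — Series combination: Z_total = R + C = 100 - j2.087e+05 Ω = 2.087e+05∠-90.0° Ω.
Step 4 — Power factor: PF = cos(φ) = Re(Z)/|Z| = 100/2.0871e+05 = 0.0004791.
Step 5 — Type: Im(Z) = -2.087e+05 ⇒ leading (phase φ = -90.0°).

PF = 0.0004791 (leading, φ = -90.0°)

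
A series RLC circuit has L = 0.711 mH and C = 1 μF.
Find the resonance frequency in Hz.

Step 1 — Resonance condition Im(Z)=0 gives ω₀ = 1/√(LC).
Step 2 — ω₀ = 1/√(0.000711·1e-06) = 3.75e+04 rad/s.
Step 3 — f₀ = ω₀/(2π) = 5969 Hz.

f₀ = 5969 Hz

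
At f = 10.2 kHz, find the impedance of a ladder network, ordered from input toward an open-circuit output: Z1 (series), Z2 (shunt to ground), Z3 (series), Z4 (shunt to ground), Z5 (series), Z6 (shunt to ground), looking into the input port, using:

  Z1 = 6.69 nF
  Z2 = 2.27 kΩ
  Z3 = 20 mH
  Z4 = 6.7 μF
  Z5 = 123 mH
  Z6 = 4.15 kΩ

Step 1 — Angular frequency: ω = 2π·f = 2π·1.02e+04 = 6.409e+04 rad/s.
Step 2 — Component impedances:
  Z1: Z = 1/(jωC) = -j/(ω·C) = 0 - j2332 Ω
  Z2: Z = R = 2270 Ω
  Z3: Z = jωL = j·6.409e+04·0.02 = 0 + j1282 Ω
  Z4: Z = 1/(jωC) = -j/(ω·C) = 0 - j2.329 Ω
  Z5: Z = jωL = j·6.409e+04·0.123 = 0 + j7883 Ω
  Z6: Z = R = 4150 Ω
Step 3 — Ladder network (open output): work backward from the far end, alternating series and parallel combinations. Z_in = 547.3 - j1361 Ω = 1467∠-68.1° Ω.

Z = 547.3 - j1361 Ω = 1467∠-68.1° Ω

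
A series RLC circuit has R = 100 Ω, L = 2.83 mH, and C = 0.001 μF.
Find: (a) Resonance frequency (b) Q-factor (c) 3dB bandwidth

Step 1 — Resonance: ω₀ = 1/√(LC) = 1/√(0.00283·1e-09) = 5.944e+05 rad/s.
Step 2 — f₀ = ω₀/(2π) = 9.461e+04 Hz.
Step 3 — Series Q: Q = ω₀L/R = 5.944e+05·0.00283/100 = 16.82.
Step 4 — Bandwidth: Δω = ω₀/Q = 3.534e+04 rad/s; BW = Δω/(2π) = 5624 Hz.

(a) f₀ = 9.461e+04 Hz  (b) Q = 16.82  (c) BW = 5624 Hz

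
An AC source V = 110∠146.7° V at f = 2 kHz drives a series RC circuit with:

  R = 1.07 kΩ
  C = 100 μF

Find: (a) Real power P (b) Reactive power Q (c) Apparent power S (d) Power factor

Step 1 — Angular frequency: ω = 2π·f = 2π·2000 = 1.257e+04 rad/s.
Step 2 — Component impedances:
  R: Z = R = 1070 Ω
  C: Z = 1/(jωC) = -j/(ω·C) = 0 - j0.7958 Ω
Step 3 — Series combination: Z_total = R + C = 1070 - j0.7958 Ω = 1070∠-0.0° Ω.
Step 4 — Source phasor: V = 110∠146.7° V = -91.94 + j60.39 V.
Step 5 — Current: I = V / Z = -0.08597 + j0.05638 A = 0.1028∠146.7° A.
Step 6 — Complex power: S = V·I* = 11.31 - j0.00841 VA.
Step 7 — Real power: P = Re(S) = 11.31 W.
Step 8 — Reactive power: Q = Im(S) = -0.00841 VAR.
Step 9 — Apparent power: |S| = 11.31 VA.
Step 10 — Power factor: PF = P/|S| = 1 (leading).

(a) P = 11.31 W  (b) Q = -0.00841 VAR  (c) S = 11.31 VA  (d) PF = 1 (leading)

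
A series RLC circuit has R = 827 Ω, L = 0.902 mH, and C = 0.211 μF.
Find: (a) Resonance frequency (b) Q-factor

Step 1 — Resonance condition Im(Z)=0 gives ω₀ = 1/√(LC).
Step 2 — ω₀ = 1/√(0.000902·2.11e-07) = 7.249e+04 rad/s.
Step 3 — f₀ = ω₀/(2π) = 1.154e+04 Hz.
Step 4 — Series Q: Q = ω₀L/R = 7.249e+04·0.000902/827 = 0.07906.

(a) f₀ = 1.154e+04 Hz  (b) Q = 0.07906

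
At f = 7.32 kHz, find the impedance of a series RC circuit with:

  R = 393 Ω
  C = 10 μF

Step 1 — Angular frequency: ω = 2π·f = 2π·7320 = 4.599e+04 rad/s.
Step 2 — Component impedances:
  R: Z = R = 393 Ω
  C: Z = 1/(jωC) = -j/(ω·C) = 0 - j2.174 Ω
Step 3 — Series combination: Z_total = R + C = 393 - j2.174 Ω = 393∠-0.3° Ω.

Z = 393 - j2.174 Ω = 393∠-0.3° Ω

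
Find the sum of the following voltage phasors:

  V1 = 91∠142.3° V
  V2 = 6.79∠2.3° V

Step 1 — Convert each phasor to rectangular form:
  V1 = 91·(cos(142.3°) + j·sin(142.3°)) = -72 + j55.65 V
  V2 = 6.79·(cos(2.3°) + j·sin(2.3°)) = 6.785 + j0.2725 V
Step 2 — Sum components: V_total = -65.22 + j55.92 V.
Step 3 — Convert to polar: |V_total| = 85.91 V, ∠V_total = 139.4°.

V_total = 85.91∠139.4° V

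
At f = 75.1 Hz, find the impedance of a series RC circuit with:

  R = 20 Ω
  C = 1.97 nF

Step 1 — Angular frequency: ω = 2π·f = 2π·75.1 = 471.9 rad/s.
Step 2 — Component impedances:
  R: Z = R = 20 Ω
  C: Z = 1/(jωC) = -j/(ω·C) = 0 - j1.076e+06 Ω
Step 3 — Series combination: Z_total = R + C = 20 - j1.076e+06 Ω = 1.076e+06∠-90.0° Ω.

Z = 20 - j1.076e+06 Ω = 1.076e+06∠-90.0° Ω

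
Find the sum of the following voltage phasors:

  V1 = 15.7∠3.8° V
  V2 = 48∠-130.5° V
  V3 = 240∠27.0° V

Step 1 — Convert each phasor to rectangular form:
  V1 = 15.7·(cos(3.8°) + j·sin(3.8°)) = 15.67 + j1.041 V
  V2 = 48·(cos(-130.5°) + j·sin(-130.5°)) = -31.17 - j36.5 V
  V3 = 240·(cos(27.0°) + j·sin(27.0°)) = 213.8 + j109 V
Step 2 — Sum components: V_total = 198.3 + j73.5 V.
Step 3 — Convert to polar: |V_total| = 211.5 V, ∠V_total = 20.3°.

V_total = 211.5∠20.3° V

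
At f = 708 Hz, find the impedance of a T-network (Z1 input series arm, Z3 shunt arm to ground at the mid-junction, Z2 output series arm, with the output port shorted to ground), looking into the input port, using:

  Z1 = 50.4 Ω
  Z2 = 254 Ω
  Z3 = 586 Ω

Step 1 — Angular frequency: ω = 2π·f = 2π·708 = 4448 rad/s.
Step 2 — Component impedances:
  Z1: Z = R = 50.4 Ω
  Z2: Z = R = 254 Ω
  Z3: Z = R = 586 Ω
Step 3 — With the output port shorted to ground, the output series arm Z2 runs from the junction to ground; the shunt arm Z3 also runs from the junction to ground. They appear in parallel: Z3 || Z2 = 177.2 Ω.
Step 4 — Series with input arm Z1: Z_in = Z1 + (Z3 || Z2) = 227.6 Ω = 227.6∠0.0° Ω.

Z = 227.6 Ω = 227.6∠0.0° Ω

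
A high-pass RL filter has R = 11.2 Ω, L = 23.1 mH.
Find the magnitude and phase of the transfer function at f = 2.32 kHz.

Step 1 — Angular frequency: ω = 2π·2320 = 1.458e+04 rad/s.
Step 2 — Transfer function: H(jω) = jωL/(R + jωL).
Step 3 — Numerator jωL = j·336.7; denominator R + jωL = 11.2 + j336.7.
Step 4 — H = 0.9989 + j0.03322.
Step 5 — Magnitude: |H| = 0.9994 (-0.0 dB); phase: φ = 1.9°.

|H| = 0.9994 (-0.0 dB), φ = 1.9°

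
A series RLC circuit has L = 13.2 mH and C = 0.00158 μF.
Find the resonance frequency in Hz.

Step 1 — Resonance condition Im(Z)=0 gives ω₀ = 1/√(LC).
Step 2 — ω₀ = 1/√(0.0132·1.58e-09) = 2.19e+05 rad/s.
Step 3 — f₀ = ω₀/(2π) = 3.485e+04 Hz.

f₀ = 3.485e+04 Hz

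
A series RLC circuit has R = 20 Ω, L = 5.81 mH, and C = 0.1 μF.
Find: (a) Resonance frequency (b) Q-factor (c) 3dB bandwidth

Step 1 — Resonance: ω₀ = 1/√(LC) = 1/√(0.00581·1e-07) = 4.149e+04 rad/s.
Step 2 — f₀ = ω₀/(2π) = 6603 Hz.
Step 3 — Series Q: Q = ω₀L/R = 4.149e+04·0.00581/20 = 12.05.
Step 4 — Bandwidth: Δω = ω₀/Q = 3442 rad/s; BW = Δω/(2π) = 547.9 Hz.

(a) f₀ = 6603 Hz  (b) Q = 12.05  (c) BW = 547.9 Hz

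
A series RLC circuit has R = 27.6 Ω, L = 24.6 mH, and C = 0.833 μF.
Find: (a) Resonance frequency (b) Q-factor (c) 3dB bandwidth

Step 1 — Resonance: ω₀ = 1/√(LC) = 1/√(0.0246·8.33e-07) = 6986 rad/s.
Step 2 — f₀ = ω₀/(2π) = 1112 Hz.
Step 3 — Series Q: Q = ω₀L/R = 6986·0.0246/27.6 = 6.226.
Step 4 — Bandwidth: Δω = ω₀/Q = 1122 rad/s; BW = Δω/(2π) = 178.6 Hz.

(a) f₀ = 1112 Hz  (b) Q = 6.226  (c) BW = 178.6 Hz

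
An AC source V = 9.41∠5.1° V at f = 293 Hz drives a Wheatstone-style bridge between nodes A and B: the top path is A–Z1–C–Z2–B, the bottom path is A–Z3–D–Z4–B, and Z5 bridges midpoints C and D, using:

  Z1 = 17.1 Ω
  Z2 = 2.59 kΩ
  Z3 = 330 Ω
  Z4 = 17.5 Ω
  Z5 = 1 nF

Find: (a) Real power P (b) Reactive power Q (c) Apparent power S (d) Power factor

Step 1 — Angular frequency: ω = 2π·f = 2π·293 = 1841 rad/s.
Step 2 — Component impedances:
  Z1: Z = R = 17.1 Ω
  Z2: Z = R = 2590 Ω
  Z3: Z = R = 330 Ω
  Z4: Z = R = 17.5 Ω
  Z5: Z = 1/(jωC) = -j/(ω·C) = 0 - j5.432e+05 Ω
Step 3 — Bridge requires nodal analysis (the Z5 bridge couples midpoints C and D, so the two paths cannot be reduced to a simple series/parallel combination). Setting node B to ground and injecting 1 A at node A, the 3-node admittance system at A, C, D solves to V_A = Z_AB = 306.6 - j0.1539 Ω = 306.6∠-0.0° Ω.
Step 4 — Source phasor: V = 9.41∠5.1° V = 9.373 + j0.8365 V.
Step 5 — Current: I = V / Z = 0.03057 + j0.002743 A = 0.03069∠5.1° A.
Step 6 — Complex power: S = V·I* = 0.2888 - j0.000145 VA.
Step 7 — Real power: P = Re(S) = 0.2888 W.
Step 8 — Reactive power: Q = Im(S) = -0.000145 VAR.
Step 9 — Apparent power: |S| = 0.2888 VA.
Step 10 — Power factor: PF = P/|S| = 1 (leading).

(a) P = 0.2888 W  (b) Q = -0.000145 VAR  (c) S = 0.2888 VA  (d) PF = 1 (leading)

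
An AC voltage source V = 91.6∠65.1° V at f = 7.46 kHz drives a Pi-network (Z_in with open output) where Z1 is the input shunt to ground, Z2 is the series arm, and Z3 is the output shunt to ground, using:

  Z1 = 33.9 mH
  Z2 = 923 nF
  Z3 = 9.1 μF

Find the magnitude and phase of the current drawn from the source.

Step 1 — Angular frequency: ω = 2π·f = 2π·7460 = 4.687e+04 rad/s.
Step 2 — Component impedances:
  Z1: Z = jωL = j·4.687e+04·0.0339 = 0 + j1589 Ω
  Z2: Z = 1/(jωC) = -j/(ω·C) = 0 - j23.11 Ω
  Z3: Z = 1/(jωC) = -j/(ω·C) = 0 - j2.344 Ω
Step 3 — With open output, the series arm Z2 and the output shunt Z3 appear in series to ground: Z2 + Z3 = 0 - j25.46 Ω.
Step 4 — Parallel with input shunt Z1: Z_in = Z1 || (Z2 + Z3) = 0 - j25.87 Ω = 25.87∠-90.0° Ω.
Step 5 — Source phasor: V = 91.6∠65.1° V = 38.57 + j83.09 V.
Step 6 — Ohm's law: I = V / Z_total = (38.57 + j83.09) / (0 - j25.87) = -3.211 + j1.491 A.
Step 7 — Convert to polar: |I| = 3.54 A, ∠I = 155.1°.

I = 3.54∠155.1° A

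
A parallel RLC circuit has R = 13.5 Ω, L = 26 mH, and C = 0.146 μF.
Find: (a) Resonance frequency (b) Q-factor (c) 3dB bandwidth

Step 1 — Resonance: ω₀ = 1/√(LC) = 1/√(0.026·1.46e-07) = 1.623e+04 rad/s.
Step 2 — f₀ = ω₀/(2π) = 2583 Hz.
Step 3 — Parallel Q: Q = R/(ω₀L) = 13.5/(1.623e+04·0.026) = 0.03199.
Step 4 — Bandwidth: Δω = ω₀/Q = 5.074e+05 rad/s; BW = Δω/(2π) = 8.075e+04 Hz.

(a) f₀ = 2583 Hz  (b) Q = 0.03199  (c) BW = 8.075e+04 Hz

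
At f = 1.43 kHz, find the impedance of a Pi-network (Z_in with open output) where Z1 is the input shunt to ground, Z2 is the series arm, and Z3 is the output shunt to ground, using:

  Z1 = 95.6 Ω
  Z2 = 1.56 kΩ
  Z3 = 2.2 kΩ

Step 1 — Angular frequency: ω = 2π·f = 2π·1430 = 8985 rad/s.
Step 2 — Component impedances:
  Z1: Z = R = 95.6 Ω
  Z2: Z = R = 1560 Ω
  Z3: Z = R = 2200 Ω
Step 3 — With open output, the series arm Z2 and the output shunt Z3 appear in series to ground: Z2 + Z3 = 3760 Ω.
Step 4 — Parallel with input shunt Z1: Z_in = Z1 || (Z2 + Z3) = 93.23 Ω = 93.23∠0.0° Ω.

Z = 93.23 Ω = 93.23∠0.0° Ω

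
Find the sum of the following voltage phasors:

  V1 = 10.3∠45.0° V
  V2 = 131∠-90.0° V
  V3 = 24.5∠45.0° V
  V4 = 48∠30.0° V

Step 1 — Convert each phasor to rectangular form:
  V1 = 10.3·(cos(45.0°) + j·sin(45.0°)) = 7.283 + j7.283 V
  V2 = 131·(cos(-90.0°) + j·sin(-90.0°)) = 0 - j131 V
  V3 = 24.5·(cos(45.0°) + j·sin(45.0°)) = 17.32 + j17.32 V
  V4 = 48·(cos(30.0°) + j·sin(30.0°)) = 41.57 + j24 V
Step 2 — Sum components: V_total = 66.18 - j82.39 V.
Step 3 — Convert to polar: |V_total| = 105.7 V, ∠V_total = -51.2°.

V_total = 105.7∠-51.2° V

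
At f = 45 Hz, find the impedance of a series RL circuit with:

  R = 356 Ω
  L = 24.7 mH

Step 1 — Angular frequency: ω = 2π·f = 2π·45 = 282.7 rad/s.
Step 2 — Component impedances:
  R: Z = R = 356 Ω
  L: Z = jωL = j·282.7·0.0247 = 0 + j6.984 Ω
Step 3 — Series combination: Z_total = R + L = 356 + j6.984 Ω = 356.1∠1.1° Ω.

Z = 356 + j6.984 Ω = 356.1∠1.1° Ω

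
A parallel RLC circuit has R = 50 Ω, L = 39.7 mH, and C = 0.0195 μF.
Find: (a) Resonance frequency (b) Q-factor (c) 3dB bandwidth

Step 1 — Resonance: ω₀ = 1/√(LC) = 1/√(0.0397·1.95e-08) = 3.594e+04 rad/s.
Step 2 — f₀ = ω₀/(2π) = 5720 Hz.
Step 3 — Parallel Q: Q = R/(ω₀L) = 50/(3.594e+04·0.0397) = 0.03504.
Step 4 — Bandwidth: Δω = ω₀/Q = 1.026e+06 rad/s; BW = Δω/(2π) = 1.632e+05 Hz.

(a) f₀ = 5720 Hz  (b) Q = 0.03504  (c) BW = 1.632e+05 Hz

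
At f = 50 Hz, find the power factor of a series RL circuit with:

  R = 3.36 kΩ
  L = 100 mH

Step 1 — Angular frequency: ω = 2π·f = 2π·50 = 314.2 rad/s.
Step 2 — Component impedances:
  R: Z = R = 3360 Ω
  L: Z = jωL = j·314.2·0.1 = 0 + j31.42 Ω
Step 3 — Series combination: Z_total = R + L = 3360 + j31.42 Ω = 3360∠0.5° Ω.
Step 4 — Power factor: PF = cos(φ) = Re(Z)/|Z| = 3360/3360 = 1.
Step 5 — Type: Im(Z) = 31.42 ⇒ lagging (phase φ = 0.5°).

PF = 1 (lagging, φ = 0.5°)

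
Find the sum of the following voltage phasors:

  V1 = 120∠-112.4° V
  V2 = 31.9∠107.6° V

Step 1 — Convert each phasor to rectangular form:
  V1 = 120·(cos(-112.4°) + j·sin(-112.4°)) = -45.73 - j110.9 V
  V2 = 31.9·(cos(107.6°) + j·sin(107.6°)) = -9.646 + j30.41 V
Step 2 — Sum components: V_total = -55.37 - j80.54 V.
Step 3 — Convert to polar: |V_total| = 97.74 V, ∠V_total = -124.5°.

V_total = 97.74∠-124.5° V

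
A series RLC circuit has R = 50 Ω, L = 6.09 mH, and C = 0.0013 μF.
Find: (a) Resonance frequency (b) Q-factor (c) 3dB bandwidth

Step 1 — Resonance condition Im(Z)=0 gives ω₀ = 1/√(LC).
Step 2 — ω₀ = 1/√(0.00609·1.3e-09) = 3.554e+05 rad/s.
Step 3 — f₀ = ω₀/(2π) = 5.656e+04 Hz.
Step 4 — Series Q: Q = ω₀L/R = 3.554e+05·0.00609/50 = 43.29.
Step 5 — 3dB bandwidth: Δω = ω₀/Q = 8210 rad/s; BW = Δω/(2π) = 1307 Hz.

(a) f₀ = 5.656e+04 Hz  (b) Q = 43.29  (c) BW = 1307 Hz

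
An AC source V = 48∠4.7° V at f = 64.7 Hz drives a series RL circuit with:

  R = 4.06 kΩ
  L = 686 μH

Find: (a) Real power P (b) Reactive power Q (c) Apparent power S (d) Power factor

Step 1 — Angular frequency: ω = 2π·f = 2π·64.7 = 406.5 rad/s.
Step 2 — Component impedances:
  R: Z = R = 4060 Ω
  L: Z = jωL = j·406.5·0.000686 = 0 + j0.2789 Ω
Step 3 — Series combination: Z_total = R + L = 4060 + j0.2789 Ω = 4060∠0.0° Ω.
Step 4 — Source phasor: V = 48∠4.7° V = 47.84 + j3.933 V.
Step 5 — Current: I = V / Z = 0.01178 + j0.0009679 A = 0.01182∠4.7° A.
Step 6 — Complex power: S = V·I* = 0.5675 + j3.898e-05 VA.
Step 7 — Real power: P = Re(S) = 0.5675 W.
Step 8 — Reactive power: Q = Im(S) = 3.898e-05 VAR.
Step 9 — Apparent power: |S| = 0.5675 VA.
Step 10 — Power factor: PF = P/|S| = 1 (lagging).

(a) P = 0.5675 W  (b) Q = 3.898e-05 VAR  (c) S = 0.5675 VA  (d) PF = 1 (lagging)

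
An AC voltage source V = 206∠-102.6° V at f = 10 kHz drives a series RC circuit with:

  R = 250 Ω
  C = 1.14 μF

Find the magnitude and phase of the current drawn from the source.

Step 1 — Angular frequency: ω = 2π·f = 2π·1e+04 = 6.283e+04 rad/s.
Step 2 — Component impedances:
  R: Z = R = 250 Ω
  C: Z = 1/(jωC) = -j/(ω·C) = 0 - j13.96 Ω
Step 3 — Series combination: Z_total = R + C = 250 - j13.96 Ω = 250.4∠-3.2° Ω.
Step 4 — Source phasor: V = 206∠-102.6° V = -44.94 - j201 V.
Step 5 — Ohm's law: I = V / Z_total = (-44.94 - j201) / (250 - j13.96) = -0.1344 - j0.8117 A.
Step 6 — Convert to polar: |I| = 0.8227 A, ∠I = -99.4°.

I = 0.8227∠-99.4° A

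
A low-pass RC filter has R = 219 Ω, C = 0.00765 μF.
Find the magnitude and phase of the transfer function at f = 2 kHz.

Step 1 — Angular frequency: ω = 2π·2000 = 1.257e+04 rad/s.
Step 2 — Transfer function: H(jω) = 1/(1 + jωRC).
Step 3 — Denominator: 1 + jωRC = 1 + j·1.257e+04·219·7.65e-09 = 1 + j0.02105.
Step 4 — H = 0.9996 - j0.02104.
Step 5 — Magnitude: |H| = 0.9998 (-0.0 dB); phase: φ = -1.2°.

|H| = 0.9998 (-0.0 dB), φ = -1.2°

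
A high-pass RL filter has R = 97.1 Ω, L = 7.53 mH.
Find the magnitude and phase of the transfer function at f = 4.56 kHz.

Step 1 — Angular frequency: ω = 2π·4560 = 2.865e+04 rad/s.
Step 2 — Transfer function: H(jω) = jωL/(R + jωL).
Step 3 — Numerator jωL = j·215.7; denominator R + jωL = 97.1 + j215.7.
Step 4 — H = 0.8316 + j0.3743.
Step 5 — Magnitude: |H| = 0.9119 (-0.8 dB); phase: φ = 24.2°.

|H| = 0.9119 (-0.8 dB), φ = 24.2°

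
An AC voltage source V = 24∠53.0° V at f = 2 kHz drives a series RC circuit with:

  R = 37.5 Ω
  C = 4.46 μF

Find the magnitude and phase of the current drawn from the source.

Step 1 — Angular frequency: ω = 2π·f = 2π·2000 = 1.257e+04 rad/s.
Step 2 — Component impedances:
  R: Z = R = 37.5 Ω
  C: Z = 1/(jωC) = -j/(ω·C) = 0 - j17.84 Ω
Step 3 — Series combination: Z_total = R + C = 37.5 - j17.84 Ω = 41.53∠-25.4° Ω.
Step 4 — Source phasor: V = 24∠53.0° V = 14.44 + j19.17 V.
Step 5 — Ohm's law: I = V / Z_total = (14.44 + j19.17) / (37.5 - j17.84) = 0.1158 + j0.5662 A.
Step 6 — Convert to polar: |I| = 0.5779 A, ∠I = 78.4°.

I = 0.5779∠78.4° A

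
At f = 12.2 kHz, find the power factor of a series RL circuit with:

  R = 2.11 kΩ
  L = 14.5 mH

Step 1 — Angular frequency: ω = 2π·f = 2π·1.22e+04 = 7.665e+04 rad/s.
Step 2 — Component impedances:
  R: Z = R = 2110 Ω
  L: Z = jωL = j·7.665e+04·0.0145 = 0 + j1111 Ω
Step 3 — Series combination: Z_total = R + L = 2110 + j1111 Ω = 2385∠27.8° Ω.
Step 4 — Power factor: PF = cos(φ) = Re(Z)/|Z| = 2110/2384.85 = 0.8848.
Step 5 — Type: Im(Z) = 1111 ⇒ lagging (phase φ = 27.8°).

PF = 0.8848 (lagging, φ = 27.8°)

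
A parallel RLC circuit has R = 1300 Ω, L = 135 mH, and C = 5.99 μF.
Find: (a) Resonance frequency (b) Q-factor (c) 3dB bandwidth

Step 1 — Resonance: ω₀ = 1/√(LC) = 1/√(0.135·5.99e-06) = 1112 rad/s.
Step 2 — f₀ = ω₀/(2π) = 177 Hz.
Step 3 — Parallel Q: Q = R/(ω₀L) = 1300/(1112·0.135) = 8.659.
Step 4 — Bandwidth: Δω = ω₀/Q = 128.4 rad/s; BW = Δω/(2π) = 20.44 Hz.

(a) f₀ = 177 Hz  (b) Q = 8.659  (c) BW = 20.44 Hz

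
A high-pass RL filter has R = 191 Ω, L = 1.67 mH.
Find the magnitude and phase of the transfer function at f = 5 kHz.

Step 1 — Angular frequency: ω = 2π·5000 = 3.142e+04 rad/s.
Step 2 — Transfer function: H(jω) = jωL/(R + jωL).
Step 3 — Numerator jωL = j·52.46; denominator R + jωL = 191 + j52.46.
Step 4 — H = 0.07016 + j0.2554.
Step 5 — Magnitude: |H| = 0.2649 (-11.5 dB); phase: φ = 74.6°.

|H| = 0.2649 (-11.5 dB), φ = 74.6°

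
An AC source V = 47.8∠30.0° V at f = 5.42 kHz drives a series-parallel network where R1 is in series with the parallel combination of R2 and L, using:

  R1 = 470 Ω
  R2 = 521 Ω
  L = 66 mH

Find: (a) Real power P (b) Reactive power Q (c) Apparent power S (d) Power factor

Step 1 — Angular frequency: ω = 2π·f = 2π·5420 = 3.405e+04 rad/s.
Step 2 — Component impedances:
  R1: Z = R = 470 Ω
  R2: Z = R = 521 Ω
  L: Z = jωL = j·3.405e+04·0.066 = 0 + j2248 Ω
Step 3 — Parallel branch: R2 || L = 1/(1/R2 + 1/L) = 494.4 + j114.6 Ω.
Step 4 — Series with R1: Z_total = R1 + (R2 || L) = 964.4 + j114.6 Ω = 971.2∠6.8° Ω.
Step 5 — Source phasor: V = 47.8∠30.0° V = 41.4 + j23.9 V.
Step 6 — Current: I = V / Z = 0.04523 + j0.01941 A = 0.04922∠23.2° A.
Step 7 — Complex power: S = V·I* = 2.336 + j0.2776 VA.
Step 8 — Real power: P = Re(S) = 2.336 W.
Step 9 — Reactive power: Q = Im(S) = 0.2776 VAR.
Step 10 — Apparent power: |S| = 2.353 VA.
Step 11 — Power factor: PF = P/|S| = 0.993 (lagging).

(a) P = 2.336 W  (b) Q = 0.2776 VAR  (c) S = 2.353 VA  (d) PF = 0.993 (lagging)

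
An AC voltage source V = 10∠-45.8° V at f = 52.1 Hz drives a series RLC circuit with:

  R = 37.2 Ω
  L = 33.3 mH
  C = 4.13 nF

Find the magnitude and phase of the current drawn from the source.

Step 1 — Angular frequency: ω = 2π·f = 2π·52.1 = 327.4 rad/s.
Step 2 — Component impedances:
  R: Z = R = 37.2 Ω
  L: Z = jωL = j·327.4·0.0333 = 0 + j10.9 Ω
  C: Z = 1/(jωC) = -j/(ω·C) = 0 - j7.397e+05 Ω
Step 3 — Series combination: Z_total = R + L + C = 37.2 - j7.396e+05 Ω = 7.396e+05∠-90.0° Ω.
Step 4 — Source phasor: V = 10∠-45.8° V = 6.972 - j7.169 V.
Step 5 — Ohm's law: I = V / Z_total = (6.972 - j7.169) / (37.2 - j7.396e+05) = 9.693e-06 + j9.425e-06 A.
Step 6 — Convert to polar: |I| = 1.352e-05 A, ∠I = 44.2°.

I = 1.352e-05∠44.2° A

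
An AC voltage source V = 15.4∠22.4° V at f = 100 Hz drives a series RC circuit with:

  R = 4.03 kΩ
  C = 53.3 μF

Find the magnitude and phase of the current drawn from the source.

Step 1 — Angular frequency: ω = 2π·f = 2π·100 = 628.3 rad/s.
Step 2 — Component impedances:
  R: Z = R = 4030 Ω
  C: Z = 1/(jωC) = -j/(ω·C) = 0 - j29.86 Ω
Step 3 — Series combination: Z_total = R + C = 4030 - j29.86 Ω = 4030∠-0.4° Ω.
Step 4 — Source phasor: V = 15.4∠22.4° V = 14.24 + j5.868 V.
Step 5 — Ohm's law: I = V / Z_total = (14.24 + j5.868) / (4030 - j29.86) = 0.003522 + j0.001482 A.
Step 6 — Convert to polar: |I| = 0.003821 A, ∠I = 22.8°.

I = 0.003821∠22.8° A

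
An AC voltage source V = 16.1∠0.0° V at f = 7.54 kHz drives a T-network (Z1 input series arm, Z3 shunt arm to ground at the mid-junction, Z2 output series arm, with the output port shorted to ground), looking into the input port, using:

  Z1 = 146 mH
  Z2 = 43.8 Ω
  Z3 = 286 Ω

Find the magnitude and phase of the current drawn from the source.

Step 1 — Angular frequency: ω = 2π·f = 2π·7540 = 4.738e+04 rad/s.
Step 2 — Component impedances:
  Z1: Z = jωL = j·4.738e+04·0.146 = 0 + j6917 Ω
  Z2: Z = R = 43.8 Ω
  Z3: Z = R = 286 Ω
Step 3 — With the output port shorted to ground, the output series arm Z2 runs from the junction to ground; the shunt arm Z3 also runs from the junction to ground. They appear in parallel: Z3 || Z2 = 37.98 Ω.
Step 4 — Series with input arm Z1: Z_in = Z1 + (Z3 || Z2) = 37.98 + j6917 Ω = 6917∠89.7° Ω.
Step 5 — Source phasor: V = 16.1∠0.0° V = 16.1 V.
Step 6 — Ohm's law: I = V / Z_total = (16.1) / (37.98 + j6917) = 1.278e-05 - j0.002328 A.
Step 7 — Convert to polar: |I| = 0.002328 A, ∠I = -89.7°.

I = 0.002328∠-89.7° A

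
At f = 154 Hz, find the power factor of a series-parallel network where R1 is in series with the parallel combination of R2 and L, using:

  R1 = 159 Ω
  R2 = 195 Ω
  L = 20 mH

Step 1 — Angular frequency: ω = 2π·f = 2π·154 = 967.6 rad/s.
Step 2 — Component impedances:
  R1: Z = R = 159 Ω
  R2: Z = R = 195 Ω
  L: Z = jωL = j·967.6·0.02 = 0 + j19.35 Ω
Step 3 — Parallel branch: R2 || L = 1/(1/R2 + 1/L) = 1.902 + j19.16 Ω.
Step 4 — Series with R1: Z_total = R1 + (R2 || L) = 160.9 + j19.16 Ω = 162∠6.8° Ω.
Step 5 — Power factor: PF = cos(φ) = Re(Z)/|Z| = 160.9/162.04 = 0.993.
Step 6 — Type: Im(Z) = 19.16 ⇒ lagging (phase φ = 6.8°).

PF = 0.993 (lagging, φ = 6.8°)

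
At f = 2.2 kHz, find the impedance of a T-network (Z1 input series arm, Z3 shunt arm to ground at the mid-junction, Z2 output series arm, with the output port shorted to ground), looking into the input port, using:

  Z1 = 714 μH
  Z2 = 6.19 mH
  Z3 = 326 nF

Step 1 — Angular frequency: ω = 2π·f = 2π·2200 = 1.382e+04 rad/s.
Step 2 — Component impedances:
  Z1: Z = jωL = j·1.382e+04·0.000714 = 0 + j9.87 Ω
  Z2: Z = jωL = j·1.382e+04·0.00619 = 0 + j85.56 Ω
  Z3: Z = 1/(jωC) = -j/(ω·C) = 0 - j221.9 Ω
Step 3 — With the output port shorted to ground, the output series arm Z2 runs from the junction to ground; the shunt arm Z3 also runs from the junction to ground. They appear in parallel: Z3 || Z2 = 0 + j139.3 Ω.
Step 4 — Series with input arm Z1: Z_in = Z1 + (Z3 || Z2) = 0 + j149.1 Ω = 149.1∠90.0° Ω.

Z = 0 + j149.1 Ω = 149.1∠90.0° Ω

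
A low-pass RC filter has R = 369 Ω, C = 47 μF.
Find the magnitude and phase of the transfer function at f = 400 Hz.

Step 1 — Angular frequency: ω = 2π·400 = 2513 rad/s.
Step 2 — Transfer function: H(jω) = 1/(1 + jωRC).
Step 3 — Denominator: 1 + jωRC = 1 + j·2513·369·4.7e-05 = 1 + j43.59.
Step 4 — H = 0.0005261 - j0.02293.
Step 5 — Magnitude: |H| = 0.02294 (-32.8 dB); phase: φ = -88.7°.

|H| = 0.02294 (-32.8 dB), φ = -88.7°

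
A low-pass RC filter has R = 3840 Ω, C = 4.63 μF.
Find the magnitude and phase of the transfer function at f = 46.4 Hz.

Step 1 — Angular frequency: ω = 2π·46.4 = 291.5 rad/s.
Step 2 — Transfer function: H(jω) = 1/(1 + jωRC).
Step 3 — Denominator: 1 + jωRC = 1 + j·291.5·3840·4.63e-06 = 1 + j5.183.
Step 4 — H = 0.03588 - j0.186.
Step 5 — Magnitude: |H| = 0.1894 (-14.5 dB); phase: φ = -79.1°.

|H| = 0.1894 (-14.5 dB), φ = -79.1°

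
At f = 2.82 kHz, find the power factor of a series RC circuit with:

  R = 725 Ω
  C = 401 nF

Step 1 — Angular frequency: ω = 2π·f = 2π·2820 = 1.772e+04 rad/s.
Step 2 — Component impedances:
  R: Z = R = 725 Ω
  C: Z = 1/(jωC) = -j/(ω·C) = 0 - j140.7 Ω
Step 3 — Series combination: Z_total = R + C = 725 - j140.7 Ω = 738.5∠-11.0° Ω.
Step 4 — Power factor: PF = cos(φ) = Re(Z)/|Z| = 725/738.5 = 0.9817.
Step 5 — Type: Im(Z) = -140.7 ⇒ leading (phase φ = -11.0°).

PF = 0.9817 (leading, φ = -11.0°)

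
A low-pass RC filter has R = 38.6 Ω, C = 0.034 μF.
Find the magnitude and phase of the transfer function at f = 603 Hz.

Step 1 — Angular frequency: ω = 2π·603 = 3789 rad/s.
Step 2 — Transfer function: H(jω) = 1/(1 + jωRC).
Step 3 — Denominator: 1 + jωRC = 1 + j·3789·38.6·3.4e-08 = 1 + j0.004972.
Step 4 — H = 1 - j0.004972.
Step 5 — Magnitude: |H| = 1 (-0.0 dB); phase: φ = -0.3°.

|H| = 1 (-0.0 dB), φ = -0.3°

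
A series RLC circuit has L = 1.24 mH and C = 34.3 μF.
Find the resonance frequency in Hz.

Step 1 — Resonance condition Im(Z)=0 gives ω₀ = 1/√(LC).
Step 2 — ω₀ = 1/√(0.00124·3.43e-05) = 4849 rad/s.
Step 3 — f₀ = ω₀/(2π) = 771.7 Hz.

f₀ = 771.7 Hz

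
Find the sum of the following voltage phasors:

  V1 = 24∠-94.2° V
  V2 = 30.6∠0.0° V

Step 1 — Convert each phasor to rectangular form:
  V1 = 24·(cos(-94.2°) + j·sin(-94.2°)) = -1.758 - j23.94 V
  V2 = 30.6·(cos(0.0°) + j·sin(0.0°)) = 30.6 V
Step 2 — Sum components: V_total = 28.84 - j23.94 V.
Step 3 — Convert to polar: |V_total| = 37.48 V, ∠V_total = -39.7°.

V_total = 37.48∠-39.7° V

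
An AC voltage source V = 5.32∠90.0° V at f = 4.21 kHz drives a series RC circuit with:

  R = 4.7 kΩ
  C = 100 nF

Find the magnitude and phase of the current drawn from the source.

Step 1 — Angular frequency: ω = 2π·f = 2π·4210 = 2.645e+04 rad/s.
Step 2 — Component impedances:
  R: Z = R = 4700 Ω
  C: Z = 1/(jωC) = -j/(ω·C) = 0 - j378 Ω
Step 3 — Series combination: Z_total = R + C = 4700 - j378 Ω = 4715∠-4.6° Ω.
Step 4 — Source phasor: V = 5.32∠90.0° V = 0 + j5.32 V.
Step 5 — Ohm's law: I = V / Z_total = (0 + j5.32) / (4700 - j378) = -9.046e-05 + j0.001125 A.
Step 6 — Convert to polar: |I| = 0.001128 A, ∠I = 94.6°.

I = 0.001128∠94.6° A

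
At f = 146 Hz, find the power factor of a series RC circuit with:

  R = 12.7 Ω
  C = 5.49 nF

Step 1 — Angular frequency: ω = 2π·f = 2π·146 = 917.3 rad/s.
Step 2 — Component impedances:
  R: Z = R = 12.7 Ω
  C: Z = 1/(jωC) = -j/(ω·C) = 0 - j1.986e+05 Ω
Step 3 — Series combination: Z_total = R + C = 12.7 - j1.986e+05 Ω = 1.986e+05∠-90.0° Ω.
Step 4 — Power factor: PF = cos(φ) = Re(Z)/|Z| = 12.7/1.9856e+05 = 6.396e-05.
Step 5 — Type: Im(Z) = -1.986e+05 ⇒ leading (phase φ = -90.0°).

PF = 6.396e-05 (leading, φ = -90.0°)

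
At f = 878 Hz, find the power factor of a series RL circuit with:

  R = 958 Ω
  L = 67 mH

Step 1 — Angular frequency: ω = 2π·f = 2π·878 = 5517 rad/s.
Step 2 — Component impedances:
  R: Z = R = 958 Ω
  L: Z = jωL = j·5517·0.067 = 0 + j369.6 Ω
Step 3 — Series combination: Z_total = R + L = 958 + j369.6 Ω = 1027∠21.1° Ω.
Step 4 — Power factor: PF = cos(φ) = Re(Z)/|Z| = 958/1026.8 = 0.933.
Step 5 — Type: Im(Z) = 369.6 ⇒ lagging (phase φ = 21.1°).

PF = 0.933 (lagging, φ = 21.1°)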